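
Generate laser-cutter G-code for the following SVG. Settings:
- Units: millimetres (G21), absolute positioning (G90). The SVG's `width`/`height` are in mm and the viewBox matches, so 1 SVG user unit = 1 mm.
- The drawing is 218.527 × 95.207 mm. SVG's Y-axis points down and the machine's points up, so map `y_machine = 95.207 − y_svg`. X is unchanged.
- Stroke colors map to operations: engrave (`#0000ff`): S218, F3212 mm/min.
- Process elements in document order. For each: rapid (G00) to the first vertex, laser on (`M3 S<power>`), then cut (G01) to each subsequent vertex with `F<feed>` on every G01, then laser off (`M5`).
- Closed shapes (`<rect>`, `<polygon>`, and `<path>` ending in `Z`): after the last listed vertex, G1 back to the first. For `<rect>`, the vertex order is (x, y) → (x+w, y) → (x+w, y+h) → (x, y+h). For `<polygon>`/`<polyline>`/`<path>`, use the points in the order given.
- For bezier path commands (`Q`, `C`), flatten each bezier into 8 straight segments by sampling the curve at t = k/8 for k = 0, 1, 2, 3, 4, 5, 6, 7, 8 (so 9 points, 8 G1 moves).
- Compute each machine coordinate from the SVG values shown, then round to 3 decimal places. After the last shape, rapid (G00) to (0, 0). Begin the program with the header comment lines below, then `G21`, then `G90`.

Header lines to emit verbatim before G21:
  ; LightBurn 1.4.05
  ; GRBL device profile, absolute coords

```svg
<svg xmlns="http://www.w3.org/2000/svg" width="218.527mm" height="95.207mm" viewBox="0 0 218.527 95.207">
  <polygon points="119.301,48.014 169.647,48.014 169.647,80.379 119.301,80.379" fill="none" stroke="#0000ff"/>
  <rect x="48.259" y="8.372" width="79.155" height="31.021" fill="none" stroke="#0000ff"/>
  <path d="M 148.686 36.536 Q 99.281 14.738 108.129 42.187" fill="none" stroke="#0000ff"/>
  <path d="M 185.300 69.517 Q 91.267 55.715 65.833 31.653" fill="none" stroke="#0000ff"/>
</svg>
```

; LightBurn 1.4.05
; GRBL device profile, absolute coords
G21
G90
G00 X119.301 Y47.193
M3 S218
G01 X169.647 Y47.193 F3212
G01 X169.647 Y14.828 F3212
G01 X119.301 Y14.828 F3212
G01 X119.301 Y47.193 F3212
M5
G00 X48.259 Y86.835
M3 S218
G01 X127.414 Y86.835 F3212
G01 X127.414 Y55.814 F3212
G01 X48.259 Y55.814 F3212
G01 X48.259 Y86.835 F3212
M5
G00 X148.686 Y58.671
M3 S218
G01 X137.245 Y63.351 F3212
G01 X127.624 Y66.492 F3212
G01 X119.824 Y68.094 F3212
G01 X113.844 Y68.157 F3212
G01 X109.685 Y66.681 F3212
G01 X107.346 Y63.667 F3212
G01 X106.827 Y59.113 F3212
G01 X108.129 Y53.020 F3212
M5
G00 X185.300 Y25.690
M3 S218
G01 X162.864 Y29.301 F3212
G01 X142.571 Y33.232 F3212
G01 X124.422 Y37.484 F3212
G01 X108.417 Y42.057 F3212
G01 X94.555 Y46.950 F3212
G01 X82.837 Y52.164 F3212
G01 X73.263 Y57.699 F3212
G01 X65.833 Y63.554 F3212
M5
G00 X0.000 Y0.000

viewBox `0 0 218.527 95.207` with mm width/height → 1 unit = 1 mm. Flip: y_m = 95.207 − y_svg.

**Shape 1** — `<polygon>` rectangle, stroke `#0000ff` → engrave (S218, F3212). Machine vertices: (119.301,47.193) → (169.647,47.193) → (169.647,14.828) → (119.301,14.828) → (119.301,47.193). Closed: final G1 returns to the first vertex.

**Shape 2** — `<rect>` rectangle, stroke `#0000ff` → engrave (S218, F3212). Machine vertices: (48.259,86.835) → (127.414,86.835) → (127.414,55.814) → (48.259,55.814) → (48.259,86.835). Closed: final G1 returns to the first vertex.

**Shape 3** — `<path>` quadratic bezier, stroke `#0000ff` → engrave (S218, F3212). Control points (SVG): P0=(148.686,36.536), P1=(99.281,14.738), P2=(108.129,42.187); sampled at t=k/8. Machine vertices: (148.686,58.671) → (137.245,63.351) → (127.624,66.492) → (119.824,68.094) → (113.844,68.157) → (109.685,66.681) → (107.346,63.667) → (106.827,59.113) → (108.129,53.020). Open path.

**Shape 4** — `<path>` quadratic bezier, stroke `#0000ff` → engrave (S218, F3212). Control points (SVG): P0=(185.300,69.517), P1=(91.267,55.715), P2=(65.833,31.653); sampled at t=k/8. Machine vertices: (185.300,25.690) → (162.864,29.301) → (142.571,33.232) → (124.422,37.484) → (108.417,42.057) → (94.555,46.950) → (82.837,52.164) → (73.263,57.699) → (65.833,63.554). Open path.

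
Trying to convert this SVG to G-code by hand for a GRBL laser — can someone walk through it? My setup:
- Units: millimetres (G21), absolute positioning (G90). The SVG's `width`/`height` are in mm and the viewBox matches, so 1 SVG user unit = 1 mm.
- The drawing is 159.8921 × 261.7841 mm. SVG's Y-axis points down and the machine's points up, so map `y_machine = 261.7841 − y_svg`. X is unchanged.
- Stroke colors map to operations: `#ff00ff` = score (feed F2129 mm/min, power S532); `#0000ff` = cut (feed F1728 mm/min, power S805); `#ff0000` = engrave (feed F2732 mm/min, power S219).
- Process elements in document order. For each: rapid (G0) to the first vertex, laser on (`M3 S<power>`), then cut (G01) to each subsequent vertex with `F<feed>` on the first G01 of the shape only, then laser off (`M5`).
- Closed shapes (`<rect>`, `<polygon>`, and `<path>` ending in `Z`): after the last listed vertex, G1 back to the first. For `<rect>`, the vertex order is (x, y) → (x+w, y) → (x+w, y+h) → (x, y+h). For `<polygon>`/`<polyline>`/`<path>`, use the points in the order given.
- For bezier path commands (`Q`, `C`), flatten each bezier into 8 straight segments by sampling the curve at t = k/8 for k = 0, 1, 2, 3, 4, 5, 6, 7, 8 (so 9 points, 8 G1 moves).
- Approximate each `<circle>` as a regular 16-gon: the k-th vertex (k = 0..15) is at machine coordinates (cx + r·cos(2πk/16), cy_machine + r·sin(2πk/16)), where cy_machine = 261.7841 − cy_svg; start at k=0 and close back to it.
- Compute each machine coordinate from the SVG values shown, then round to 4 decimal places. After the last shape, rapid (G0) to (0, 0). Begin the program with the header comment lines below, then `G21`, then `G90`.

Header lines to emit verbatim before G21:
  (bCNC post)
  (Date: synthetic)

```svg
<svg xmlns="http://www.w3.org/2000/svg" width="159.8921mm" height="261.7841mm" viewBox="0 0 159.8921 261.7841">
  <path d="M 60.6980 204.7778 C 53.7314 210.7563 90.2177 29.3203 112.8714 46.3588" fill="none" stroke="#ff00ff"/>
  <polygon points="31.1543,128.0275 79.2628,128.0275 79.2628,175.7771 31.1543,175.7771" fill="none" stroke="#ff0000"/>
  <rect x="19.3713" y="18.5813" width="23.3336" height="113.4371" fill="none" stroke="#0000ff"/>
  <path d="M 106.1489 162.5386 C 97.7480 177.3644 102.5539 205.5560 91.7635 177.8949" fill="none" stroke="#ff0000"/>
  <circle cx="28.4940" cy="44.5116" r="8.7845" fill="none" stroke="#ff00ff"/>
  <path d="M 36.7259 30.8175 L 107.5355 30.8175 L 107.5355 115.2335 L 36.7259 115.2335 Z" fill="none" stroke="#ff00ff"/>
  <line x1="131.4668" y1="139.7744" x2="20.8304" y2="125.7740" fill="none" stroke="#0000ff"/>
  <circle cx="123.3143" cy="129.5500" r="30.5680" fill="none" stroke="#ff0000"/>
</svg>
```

Since the viewBox matches the mm dimensions, user units are millimetres directly. The only transform is the Y-flip y_m = 261.7841 − y_svg.

Shape 1 is a cubic bezier drawn with `<path>`. Its stroke #ff00ff means score at S532, F2129. After flipping Y the toolpath is (60.6980,57.0063) → (60.0105,62.7957) → (62.7254,81.6331) → (68.1714,108.9964) → (75.6771,140.3633) → (84.5713,171.2118) → (94.1826,197.0197) → (103.8397,213.2649) → (112.8714,215.4253).

Shape 2 is a rectangle drawn with `<polygon>`. Its stroke #ff0000 means engrave at S219, F2732. After flipping Y the toolpath is (31.1543,133.7566) → (79.2628,133.7566) → (79.2628,86.0070) → (31.1543,86.0070) → (31.1543,133.7566), returning to the start.

Shape 3 is a rectangle drawn with `<rect>`. Its stroke #0000ff means cut at S805, F1728. After flipping Y the toolpath is (19.3713,243.2028) → (42.7049,243.2028) → (42.7049,129.7657) → (19.3713,129.7657) → (19.3713,243.2028), returning to the start.

Shape 4 is a cubic bezier drawn with `<path>`. Its stroke #ff0000 means engrave at S219, F2732. After flipping Y the toolpath is (106.1489,99.2455) → (103.5614,93.1945) → (101.8745,86.7016) → (100.7506,80.5780) → (99.8523,75.6348) → (98.8419,72.6831) → (97.3820,72.5342) → (95.1351,75.9992) → (91.7635,83.8892).

Shape 5 is a circle drawn with `<circle>`. Its stroke #ff00ff means score at S532, F2129. After flipping Y the toolpath is (37.2785,217.2725) → (36.6098,220.6342) → (34.7056,223.4841) → (31.8557,225.3883) → (28.4940,226.0570) → (25.1323,225.3883) → (22.2824,223.4841) → (20.3782,220.6342) → (19.7095,217.2725) → (20.3782,213.9108) → (22.2824,211.0609) → (25.1323,209.1567) → (28.4940,208.4880) → (31.8557,209.1567) → (34.7056,211.0609) → (36.6098,213.9108) → (37.2785,217.2725), returning to the start.

Shape 6 is a rectangle drawn with `<path>`. Its stroke #ff00ff means score at S532, F2129. After flipping Y the toolpath is (36.7259,230.9666) → (107.5355,230.9666) → (107.5355,146.5506) → (36.7259,146.5506) → (36.7259,230.9666), returning to the start.

Shape 7 is a line segment drawn with `<line>`. Its stroke #0000ff means cut at S805, F1728. After flipping Y the toolpath is (131.4668,122.0097) → (20.8304,136.0101).

Shape 8 is a circle drawn with `<circle>`. Its stroke #ff0000 means engrave at S219, F2732. After flipping Y the toolpath is (153.8823,132.2341) → (151.5554,143.9320) → (144.9291,153.8489) → (135.0122,160.4752) → (123.3143,162.8021) → (111.6164,160.4752) → (101.6995,153.8489) → (95.0732,143.9320) → (92.7463,132.2341) → (95.0732,120.5362) → (101.6995,110.6193) → (111.6164,103.9930) → (123.3143,101.6661) → (135.0122,103.9930) → (144.9291,110.6193) → (151.5554,120.5362) → (153.8823,132.2341), returning to the start.

(bCNC post)
(Date: synthetic)
G21
G90
G0 X60.6980 Y57.0063
M3 S532
G01 X60.0105 Y62.7957 F2129
G01 X62.7254 Y81.6331
G01 X68.1714 Y108.9964
G01 X75.6771 Y140.3633
G01 X84.5713 Y171.2118
G01 X94.1826 Y197.0197
G01 X103.8397 Y213.2649
G01 X112.8714 Y215.4253
M5
G0 X31.1543 Y133.7566
M3 S219
G01 X79.2628 Y133.7566 F2732
G01 X79.2628 Y86.0070
G01 X31.1543 Y86.0070
G01 X31.1543 Y133.7566
M5
G0 X19.3713 Y243.2028
M3 S805
G01 X42.7049 Y243.2028 F1728
G01 X42.7049 Y129.7657
G01 X19.3713 Y129.7657
G01 X19.3713 Y243.2028
M5
G0 X106.1489 Y99.2455
M3 S219
G01 X103.5614 Y93.1945 F2732
G01 X101.8745 Y86.7016
G01 X100.7506 Y80.5780
G01 X99.8523 Y75.6348
G01 X98.8419 Y72.6831
G01 X97.3820 Y72.5342
G01 X95.1351 Y75.9992
G01 X91.7635 Y83.8892
M5
G0 X37.2785 Y217.2725
M3 S532
G01 X36.6098 Y220.6342 F2129
G01 X34.7056 Y223.4841
G01 X31.8557 Y225.3883
G01 X28.4940 Y226.0570
G01 X25.1323 Y225.3883
G01 X22.2824 Y223.4841
G01 X20.3782 Y220.6342
G01 X19.7095 Y217.2725
G01 X20.3782 Y213.9108
G01 X22.2824 Y211.0609
G01 X25.1323 Y209.1567
G01 X28.4940 Y208.4880
G01 X31.8557 Y209.1567
G01 X34.7056 Y211.0609
G01 X36.6098 Y213.9108
G01 X37.2785 Y217.2725
M5
G0 X36.7259 Y230.9666
M3 S532
G01 X107.5355 Y230.9666 F2129
G01 X107.5355 Y146.5506
G01 X36.7259 Y146.5506
G01 X36.7259 Y230.9666
M5
G0 X131.4668 Y122.0097
M3 S805
G01 X20.8304 Y136.0101 F1728
M5
G0 X153.8823 Y132.2341
M3 S219
G01 X151.5554 Y143.9320 F2732
G01 X144.9291 Y153.8489
G01 X135.0122 Y160.4752
G01 X123.3143 Y162.8021
G01 X111.6164 Y160.4752
G01 X101.6995 Y153.8489
G01 X95.0732 Y143.9320
G01 X92.7463 Y132.2341
G01 X95.0732 Y120.5362
G01 X101.6995 Y110.6193
G01 X111.6164 Y103.9930
G01 X123.3143 Y101.6661
G01 X135.0122 Y103.9930
G01 X144.9291 Y110.6193
G01 X151.5554 Y120.5362
G01 X153.8823 Y132.2341
M5
G0 X0.0000 Y0.0000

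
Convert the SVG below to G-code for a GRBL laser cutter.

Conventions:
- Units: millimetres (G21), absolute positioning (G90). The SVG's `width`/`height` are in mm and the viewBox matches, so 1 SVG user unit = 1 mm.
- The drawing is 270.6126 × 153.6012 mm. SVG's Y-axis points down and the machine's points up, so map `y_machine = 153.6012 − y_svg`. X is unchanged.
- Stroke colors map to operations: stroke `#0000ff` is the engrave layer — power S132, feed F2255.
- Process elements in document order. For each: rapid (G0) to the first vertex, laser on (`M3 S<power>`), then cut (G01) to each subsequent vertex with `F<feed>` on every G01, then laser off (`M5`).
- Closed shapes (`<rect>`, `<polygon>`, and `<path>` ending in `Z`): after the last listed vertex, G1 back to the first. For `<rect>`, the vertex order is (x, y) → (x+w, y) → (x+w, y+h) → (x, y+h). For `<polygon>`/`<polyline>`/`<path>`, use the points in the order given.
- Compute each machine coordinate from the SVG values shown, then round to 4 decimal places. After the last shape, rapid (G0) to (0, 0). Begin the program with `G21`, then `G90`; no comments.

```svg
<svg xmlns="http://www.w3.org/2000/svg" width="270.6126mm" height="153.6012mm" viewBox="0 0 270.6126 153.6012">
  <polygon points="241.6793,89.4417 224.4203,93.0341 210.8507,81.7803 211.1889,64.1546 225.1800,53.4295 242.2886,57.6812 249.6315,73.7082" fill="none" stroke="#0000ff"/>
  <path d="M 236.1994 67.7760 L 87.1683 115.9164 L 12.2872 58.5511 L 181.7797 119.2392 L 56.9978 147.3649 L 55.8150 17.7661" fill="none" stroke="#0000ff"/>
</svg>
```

1 u = 1 mm; y_m = 153.6012 − y.

[1] `<polygon>` regular polygon, #0000ff→engrave S132 F2255: (241.6793,64.1595) → (224.4203,60.5671) → (210.8507,71.8209) → (211.1889,89.4466) → (225.1800,100.1717) → (242.2886,95.9200) → (249.6315,79.8930) → (241.6793,64.1595) (closed)

[2] `<path>` open polyline, #0000ff→engrave S132 F2255: (236.1994,85.8252) → (87.1683,37.6848) → (12.2872,95.0501) → (181.7797,34.3620) → (56.9978,6.2363) → (55.8150,135.8351)

G21
G90
G0 X241.6793 Y64.1595
M3 S132
G01 X224.4203 Y60.5671 F2255
G01 X210.8507 Y71.8209 F2255
G01 X211.1889 Y89.4466 F2255
G01 X225.1800 Y100.1717 F2255
G01 X242.2886 Y95.9200 F2255
G01 X249.6315 Y79.8930 F2255
G01 X241.6793 Y64.1595 F2255
M5
G0 X236.1994 Y85.8252
M3 S132
G01 X87.1683 Y37.6848 F2255
G01 X12.2872 Y95.0501 F2255
G01 X181.7797 Y34.3620 F2255
G01 X56.9978 Y6.2363 F2255
G01 X55.8150 Y135.8351 F2255
M5
G0 X0.0000 Y0.0000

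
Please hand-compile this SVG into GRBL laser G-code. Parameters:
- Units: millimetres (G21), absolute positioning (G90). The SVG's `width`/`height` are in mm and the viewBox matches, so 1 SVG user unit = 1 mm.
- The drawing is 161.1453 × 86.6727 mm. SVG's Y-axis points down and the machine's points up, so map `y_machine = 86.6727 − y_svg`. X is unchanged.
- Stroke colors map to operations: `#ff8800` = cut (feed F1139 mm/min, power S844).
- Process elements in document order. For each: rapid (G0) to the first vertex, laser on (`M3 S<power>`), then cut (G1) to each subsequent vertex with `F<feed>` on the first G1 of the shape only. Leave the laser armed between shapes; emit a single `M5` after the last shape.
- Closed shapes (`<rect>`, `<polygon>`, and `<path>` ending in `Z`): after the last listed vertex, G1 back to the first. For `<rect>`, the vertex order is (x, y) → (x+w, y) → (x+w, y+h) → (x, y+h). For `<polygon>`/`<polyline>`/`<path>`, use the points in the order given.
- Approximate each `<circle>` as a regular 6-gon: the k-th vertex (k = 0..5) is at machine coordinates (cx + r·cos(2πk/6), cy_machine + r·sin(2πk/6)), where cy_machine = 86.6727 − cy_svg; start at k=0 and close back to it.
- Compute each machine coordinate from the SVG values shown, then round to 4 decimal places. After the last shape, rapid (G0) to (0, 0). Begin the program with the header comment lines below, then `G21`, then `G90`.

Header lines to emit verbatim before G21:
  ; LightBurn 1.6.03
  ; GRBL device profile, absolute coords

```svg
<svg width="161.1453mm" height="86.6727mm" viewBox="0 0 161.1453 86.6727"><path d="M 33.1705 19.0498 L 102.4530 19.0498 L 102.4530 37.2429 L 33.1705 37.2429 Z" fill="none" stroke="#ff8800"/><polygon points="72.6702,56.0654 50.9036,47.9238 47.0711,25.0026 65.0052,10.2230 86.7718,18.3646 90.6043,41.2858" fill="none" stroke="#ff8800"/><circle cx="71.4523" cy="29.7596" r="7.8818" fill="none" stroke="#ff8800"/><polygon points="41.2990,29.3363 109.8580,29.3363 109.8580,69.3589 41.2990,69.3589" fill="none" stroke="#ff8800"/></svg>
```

Since the viewBox matches the mm dimensions, user units are millimetres directly. The only transform is the Y-flip y_m = 86.6727 − y_svg.

Shape 1 is a rectangle drawn with `<path>`. Its stroke #ff8800 means cut at S844, F1139. After flipping Y the toolpath is (33.1705,67.6229) → (102.4530,67.6229) → (102.4530,49.4298) → (33.1705,49.4298) → (33.1705,67.6229), returning to the start.

Shape 2 is a regular polygon drawn with `<polygon>`. Its stroke #ff8800 means cut at S844, F1139. After flipping Y the toolpath is (72.6702,30.6073) → (50.9036,38.7489) → (47.0711,61.6701) → (65.0052,76.4497) → (86.7718,68.3081) → (90.6043,45.3869) → (72.6702,30.6073), returning to the start.

Shape 3 is a circle drawn with `<circle>`. Its stroke #ff8800 means cut at S844, F1139. After flipping Y the toolpath is (79.3341,56.9131) → (75.3932,63.7389) → (67.5114,63.7389) → (63.5705,56.9131) → (67.5114,50.0873) → (75.3932,50.0873) → (79.3341,56.9131), returning to the start.

Shape 4 is a rectangle drawn with `<polygon>`. Its stroke #ff8800 means cut at S844, F1139. After flipping Y the toolpath is (41.2990,57.3364) → (109.8580,57.3364) → (109.8580,17.3138) → (41.2990,17.3138) → (41.2990,57.3364), returning to the start.

; LightBurn 1.6.03
; GRBL device profile, absolute coords
G21
G90
G0 X33.1705 Y67.6229
M3 S844
G1 X102.4530 Y67.6229 F1139
G1 X102.4530 Y49.4298
G1 X33.1705 Y49.4298
G1 X33.1705 Y67.6229
G0 X72.6702 Y30.6073
M3 S844
G1 X50.9036 Y38.7489 F1139
G1 X47.0711 Y61.6701
G1 X65.0052 Y76.4497
G1 X86.7718 Y68.3081
G1 X90.6043 Y45.3869
G1 X72.6702 Y30.6073
G0 X79.3341 Y56.9131
M3 S844
G1 X75.3932 Y63.7389 F1139
G1 X67.5114 Y63.7389
G1 X63.5705 Y56.9131
G1 X67.5114 Y50.0873
G1 X75.3932 Y50.0873
G1 X79.3341 Y56.9131
G0 X41.2990 Y57.3364
M3 S844
G1 X109.8580 Y57.3364 F1139
G1 X109.8580 Y17.3138
G1 X41.2990 Y17.3138
G1 X41.2990 Y57.3364
M5
G0 X0.0000 Y0.0000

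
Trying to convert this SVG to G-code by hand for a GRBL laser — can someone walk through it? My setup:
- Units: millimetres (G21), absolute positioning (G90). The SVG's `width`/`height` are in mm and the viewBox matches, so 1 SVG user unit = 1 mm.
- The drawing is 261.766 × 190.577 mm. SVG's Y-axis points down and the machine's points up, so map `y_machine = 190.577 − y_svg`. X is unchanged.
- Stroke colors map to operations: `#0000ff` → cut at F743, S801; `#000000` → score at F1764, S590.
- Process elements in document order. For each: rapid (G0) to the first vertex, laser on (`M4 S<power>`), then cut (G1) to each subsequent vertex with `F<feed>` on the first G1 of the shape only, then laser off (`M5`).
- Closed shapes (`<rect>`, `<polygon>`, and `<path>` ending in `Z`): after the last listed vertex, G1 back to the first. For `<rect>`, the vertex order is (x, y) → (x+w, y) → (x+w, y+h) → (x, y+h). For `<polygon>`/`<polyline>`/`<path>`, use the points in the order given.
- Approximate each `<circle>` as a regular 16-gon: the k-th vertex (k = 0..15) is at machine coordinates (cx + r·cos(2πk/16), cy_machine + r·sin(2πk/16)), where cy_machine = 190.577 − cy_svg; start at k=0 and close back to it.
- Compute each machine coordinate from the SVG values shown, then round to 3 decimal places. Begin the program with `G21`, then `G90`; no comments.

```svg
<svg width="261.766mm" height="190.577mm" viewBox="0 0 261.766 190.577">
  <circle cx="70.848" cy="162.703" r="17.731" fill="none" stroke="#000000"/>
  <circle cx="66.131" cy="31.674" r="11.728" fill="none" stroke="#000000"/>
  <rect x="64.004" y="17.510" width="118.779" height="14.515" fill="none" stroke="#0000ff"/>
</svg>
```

1 u = 1 mm; y_m = 190.577 − y.

[1] `<circle>` circle, #000000→score S590 F1764: (88.579,27.874) → (87.229,34.659) → (83.386,40.412) → (77.633,44.255) → (70.848,45.605) → (64.063,44.255) → (58.310,40.412) → (54.467,34.659) → (53.117,27.874) → (54.467,21.089) → (58.310,15.336) → (64.063,11.493) → (70.848,10.143) → (77.633,11.493) → (83.386,15.336) → (87.229,21.089) → (88.579,27.874) (closed)

[2] `<circle>` circle, #000000→score S590 F1764: (77.859,158.903) → (76.966,163.391) → (74.424,167.196) → (70.619,169.738) → (66.131,170.631) → (61.643,169.738) → (57.838,167.196) → (55.296,163.391) → (54.403,158.903) → (55.296,154.415) → (57.838,150.610) → (61.643,148.068) → (66.131,147.175) → (70.619,148.068) → (74.424,150.610) → (76.966,154.415) → (77.859,158.903) (closed)

[3] `<rect>` rectangle, #0000ff→cut S801 F743: (64.004,173.067) → (182.783,173.067) → (182.783,158.552) → (64.004,158.552) → (64.004,173.067) (closed)

G21
G90
G0 X88.579 Y27.874
M4 S590
G1 X87.229 Y34.659 F1764
G1 X83.386 Y40.412
G1 X77.633 Y44.255
G1 X70.848 Y45.605
G1 X64.063 Y44.255
G1 X58.310 Y40.412
G1 X54.467 Y34.659
G1 X53.117 Y27.874
G1 X54.467 Y21.089
G1 X58.310 Y15.336
G1 X64.063 Y11.493
G1 X70.848 Y10.143
G1 X77.633 Y11.493
G1 X83.386 Y15.336
G1 X87.229 Y21.089
G1 X88.579 Y27.874
M5
G0 X77.859 Y158.903
M4 S590
G1 X76.966 Y163.391 F1764
G1 X74.424 Y167.196
G1 X70.619 Y169.738
G1 X66.131 Y170.631
G1 X61.643 Y169.738
G1 X57.838 Y167.196
G1 X55.296 Y163.391
G1 X54.403 Y158.903
G1 X55.296 Y154.415
G1 X57.838 Y150.610
G1 X61.643 Y148.068
G1 X66.131 Y147.175
G1 X70.619 Y148.068
G1 X74.424 Y150.610
G1 X76.966 Y154.415
G1 X77.859 Y158.903
M5
G0 X64.004 Y173.067
M4 S801
G1 X182.783 Y173.067 F743
G1 X182.783 Y158.552
G1 X64.004 Y158.552
G1 X64.004 Y173.067
M5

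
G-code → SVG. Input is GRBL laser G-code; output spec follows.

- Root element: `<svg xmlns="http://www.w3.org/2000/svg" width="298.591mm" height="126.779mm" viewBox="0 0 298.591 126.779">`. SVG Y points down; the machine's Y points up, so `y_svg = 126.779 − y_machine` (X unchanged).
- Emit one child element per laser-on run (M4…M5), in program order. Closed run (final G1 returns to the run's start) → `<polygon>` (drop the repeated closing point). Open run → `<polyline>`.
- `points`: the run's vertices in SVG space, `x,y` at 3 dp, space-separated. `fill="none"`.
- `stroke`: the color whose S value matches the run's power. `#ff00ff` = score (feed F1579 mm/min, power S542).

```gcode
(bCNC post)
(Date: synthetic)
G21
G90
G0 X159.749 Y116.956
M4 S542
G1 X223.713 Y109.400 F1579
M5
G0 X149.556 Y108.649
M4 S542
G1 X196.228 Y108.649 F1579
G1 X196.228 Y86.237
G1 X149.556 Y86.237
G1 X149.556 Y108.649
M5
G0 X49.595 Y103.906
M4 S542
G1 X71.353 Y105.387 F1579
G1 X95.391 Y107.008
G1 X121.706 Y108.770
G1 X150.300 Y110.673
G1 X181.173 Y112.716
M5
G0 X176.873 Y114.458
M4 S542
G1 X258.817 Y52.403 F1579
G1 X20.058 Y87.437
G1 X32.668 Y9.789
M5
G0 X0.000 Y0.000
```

<svg xmlns="http://www.w3.org/2000/svg" width="298.591mm" height="126.779mm" viewBox="0 0 298.591 126.779">
  <polyline points="159.749,9.823 223.713,17.379" fill="none" stroke="#ff00ff"/>
  <polygon points="149.556,18.130 196.228,18.130 196.228,40.542 149.556,40.542" fill="none" stroke="#ff00ff"/>
  <polyline points="49.595,22.873 71.353,21.392 95.391,19.771 121.706,18.009 150.300,16.106 181.173,14.063" fill="none" stroke="#ff00ff"/>
  <polyline points="176.873,12.321 258.817,74.376 20.058,39.342 32.668,116.990" fill="none" stroke="#ff00ff"/>
</svg>

Machine Y-up, SVG Y-down with viewBox height 126.779, so y_svg = 126.779 − y_machine; X carries over. Every run uses S542, so all elements get stroke `#ff00ff` (score).

Run 1: The run is open, so emit a `<polyline>` with points (Y-flipped): 159.749,9.823 223.713,17.379.

Run 2: The run returns to its start, so emit a `<polygon>` with points (Y-flipped): 149.556,18.130 196.228,18.130 196.228,40.542 149.556,40.542.

Run 3: The run is open, so emit a `<polyline>` with points (Y-flipped): 49.595,22.873 71.353,21.392 95.391,19.771 121.706,18.009 150.300,16.106 181.173,14.063.

Run 4: The run is open, so emit a `<polyline>` with points (Y-flipped): 176.873,12.321 258.817,74.376 20.058,39.342 32.668,116.990.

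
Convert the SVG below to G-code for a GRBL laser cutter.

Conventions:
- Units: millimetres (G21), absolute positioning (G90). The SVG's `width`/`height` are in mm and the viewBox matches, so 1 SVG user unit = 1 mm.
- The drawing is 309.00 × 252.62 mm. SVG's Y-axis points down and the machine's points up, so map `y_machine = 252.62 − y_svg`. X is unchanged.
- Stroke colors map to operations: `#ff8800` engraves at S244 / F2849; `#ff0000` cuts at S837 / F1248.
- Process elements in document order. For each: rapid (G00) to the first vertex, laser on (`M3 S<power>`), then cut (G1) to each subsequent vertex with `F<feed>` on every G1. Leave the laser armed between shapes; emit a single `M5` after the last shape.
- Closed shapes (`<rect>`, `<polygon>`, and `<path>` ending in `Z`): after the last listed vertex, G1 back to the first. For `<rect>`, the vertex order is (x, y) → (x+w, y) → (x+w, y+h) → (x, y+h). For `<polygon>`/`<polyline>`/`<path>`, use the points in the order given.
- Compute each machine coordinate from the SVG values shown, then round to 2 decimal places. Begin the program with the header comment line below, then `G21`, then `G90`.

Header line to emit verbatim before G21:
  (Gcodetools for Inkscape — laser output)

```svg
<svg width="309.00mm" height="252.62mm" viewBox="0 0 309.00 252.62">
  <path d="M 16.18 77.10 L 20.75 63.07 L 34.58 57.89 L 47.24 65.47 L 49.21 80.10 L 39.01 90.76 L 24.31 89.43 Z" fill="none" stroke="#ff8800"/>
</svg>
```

(Gcodetools for Inkscape — laser output)
G21
G90
G00 X16.18 Y175.52
M3 S244
G1 X20.75 Y189.55 F2849
G1 X34.58 Y194.73 F2849
G1 X47.24 Y187.15 F2849
G1 X49.21 Y172.52 F2849
G1 X39.01 Y161.86 F2849
G1 X24.31 Y163.19 F2849
G1 X16.18 Y175.52 F2849
M5

1 u = 1 mm; y_m = 252.62 − y.

[1] `<path>` regular polygon, #ff8800→engrave S244 F2849: (16.18,175.52) → (20.75,189.55) → (34.58,194.73) → (47.24,187.15) → (49.21,172.52) → (39.01,161.86) → (24.31,163.19) → (16.18,175.52) (closed)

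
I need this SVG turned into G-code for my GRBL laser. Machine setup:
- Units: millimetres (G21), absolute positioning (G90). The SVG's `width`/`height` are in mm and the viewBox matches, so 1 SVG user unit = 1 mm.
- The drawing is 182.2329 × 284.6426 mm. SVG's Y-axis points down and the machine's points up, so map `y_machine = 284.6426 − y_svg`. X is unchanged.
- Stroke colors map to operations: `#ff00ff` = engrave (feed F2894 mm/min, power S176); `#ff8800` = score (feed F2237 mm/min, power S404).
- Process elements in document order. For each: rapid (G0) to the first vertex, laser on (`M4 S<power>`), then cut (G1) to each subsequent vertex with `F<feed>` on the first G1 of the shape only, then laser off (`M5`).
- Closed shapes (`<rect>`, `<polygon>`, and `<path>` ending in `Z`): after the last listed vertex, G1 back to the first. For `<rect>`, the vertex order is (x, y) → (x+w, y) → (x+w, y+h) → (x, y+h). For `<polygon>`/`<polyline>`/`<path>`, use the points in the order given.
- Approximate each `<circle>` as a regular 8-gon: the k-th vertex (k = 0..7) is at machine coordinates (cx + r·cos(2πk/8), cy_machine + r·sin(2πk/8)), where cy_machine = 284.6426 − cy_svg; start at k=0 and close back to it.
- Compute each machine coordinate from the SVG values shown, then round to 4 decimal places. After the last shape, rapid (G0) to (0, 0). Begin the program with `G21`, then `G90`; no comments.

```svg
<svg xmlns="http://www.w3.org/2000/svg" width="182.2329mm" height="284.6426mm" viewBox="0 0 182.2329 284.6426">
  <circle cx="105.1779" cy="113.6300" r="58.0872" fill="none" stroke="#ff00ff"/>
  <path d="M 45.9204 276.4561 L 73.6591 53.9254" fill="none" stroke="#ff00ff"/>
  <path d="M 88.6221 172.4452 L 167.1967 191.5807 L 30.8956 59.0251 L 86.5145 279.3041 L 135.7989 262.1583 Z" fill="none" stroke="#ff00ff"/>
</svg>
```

G21
G90
G0 X163.2651 Y171.0126
M4 S176
G1 X146.2518 Y212.0865 F2894
G1 X105.1779 Y229.0998
G1 X64.1040 Y212.0865
G1 X47.0907 Y171.0126
G1 X64.1040 Y129.9387
G1 X105.1779 Y112.9254
G1 X146.2518 Y129.9387
G1 X163.2651 Y171.0126
M5
G0 X45.9204 Y8.1865
M4 S176
G1 X73.6591 Y230.7172 F2894
M5
G0 X88.6221 Y112.1974
M4 S176
G1 X167.1967 Y93.0619 F2894
G1 X30.8956 Y225.6175
G1 X86.5145 Y5.3385
G1 X135.7989 Y22.4843
G1 X88.6221 Y112.1974
M5
G0 X0.0000 Y0.0000

1 u = 1 mm; y_m = 284.6426 − y.

[1] `<circle>` circle, #ff00ff→engrave S176 F2894: (163.2651,171.0126) → (146.2518,212.0865) → (105.1779,229.0998) → (64.1040,212.0865) → (47.0907,171.0126) → (64.1040,129.9387) → (105.1779,112.9254) → (146.2518,129.9387) → (163.2651,171.0126) (closed)

[2] `<path>` line segment, #ff00ff→engrave S176 F2894: (45.9204,8.1865) → (73.6591,230.7172)

[3] `<path>` closed polygon, #ff00ff→engrave S176 F2894: (88.6221,112.1974) → (167.1967,93.0619) → (30.8956,225.6175) → (86.5145,5.3385) → (135.7989,22.4843) → (88.6221,112.1974) (closed)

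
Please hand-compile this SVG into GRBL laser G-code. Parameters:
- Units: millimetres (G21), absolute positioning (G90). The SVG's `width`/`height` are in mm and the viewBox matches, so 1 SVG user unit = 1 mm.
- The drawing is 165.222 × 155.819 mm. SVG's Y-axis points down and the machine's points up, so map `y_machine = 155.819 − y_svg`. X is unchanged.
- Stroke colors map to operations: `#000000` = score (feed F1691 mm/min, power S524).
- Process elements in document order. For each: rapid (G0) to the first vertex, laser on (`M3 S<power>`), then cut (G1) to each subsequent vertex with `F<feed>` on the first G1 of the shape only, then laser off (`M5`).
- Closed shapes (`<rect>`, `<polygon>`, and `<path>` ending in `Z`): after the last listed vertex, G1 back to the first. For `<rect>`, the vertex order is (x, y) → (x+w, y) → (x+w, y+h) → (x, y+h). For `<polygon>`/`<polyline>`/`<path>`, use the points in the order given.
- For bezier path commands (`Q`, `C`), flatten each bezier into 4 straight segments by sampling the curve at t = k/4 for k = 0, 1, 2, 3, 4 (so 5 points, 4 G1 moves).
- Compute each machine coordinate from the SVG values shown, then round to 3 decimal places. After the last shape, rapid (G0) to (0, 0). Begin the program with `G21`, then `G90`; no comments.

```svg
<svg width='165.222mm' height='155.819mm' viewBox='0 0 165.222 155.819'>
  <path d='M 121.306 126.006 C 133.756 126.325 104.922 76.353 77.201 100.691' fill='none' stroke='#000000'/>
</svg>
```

G21
G90
G0 X121.306 Y29.813
M3 S524
G1 X123.565 Y37.056 F1691
G1 X114.318 Y51.478
G1 X97.538 Y61.395
G1 X77.201 Y55.128
M5
G0 X0.000 Y0.000

Since the viewBox matches the mm dimensions, user units are millimetres directly. The only transform is the Y-flip y_m = 155.819 − y_svg.

Shape 1 is a cubic bezier drawn with `<path>`. Its stroke #000000 means score at S524, F1691. After flipping Y the toolpath is (121.306,29.813) → (123.565,37.056) → (114.318,51.478) → (97.538,61.395) → (77.201,55.128).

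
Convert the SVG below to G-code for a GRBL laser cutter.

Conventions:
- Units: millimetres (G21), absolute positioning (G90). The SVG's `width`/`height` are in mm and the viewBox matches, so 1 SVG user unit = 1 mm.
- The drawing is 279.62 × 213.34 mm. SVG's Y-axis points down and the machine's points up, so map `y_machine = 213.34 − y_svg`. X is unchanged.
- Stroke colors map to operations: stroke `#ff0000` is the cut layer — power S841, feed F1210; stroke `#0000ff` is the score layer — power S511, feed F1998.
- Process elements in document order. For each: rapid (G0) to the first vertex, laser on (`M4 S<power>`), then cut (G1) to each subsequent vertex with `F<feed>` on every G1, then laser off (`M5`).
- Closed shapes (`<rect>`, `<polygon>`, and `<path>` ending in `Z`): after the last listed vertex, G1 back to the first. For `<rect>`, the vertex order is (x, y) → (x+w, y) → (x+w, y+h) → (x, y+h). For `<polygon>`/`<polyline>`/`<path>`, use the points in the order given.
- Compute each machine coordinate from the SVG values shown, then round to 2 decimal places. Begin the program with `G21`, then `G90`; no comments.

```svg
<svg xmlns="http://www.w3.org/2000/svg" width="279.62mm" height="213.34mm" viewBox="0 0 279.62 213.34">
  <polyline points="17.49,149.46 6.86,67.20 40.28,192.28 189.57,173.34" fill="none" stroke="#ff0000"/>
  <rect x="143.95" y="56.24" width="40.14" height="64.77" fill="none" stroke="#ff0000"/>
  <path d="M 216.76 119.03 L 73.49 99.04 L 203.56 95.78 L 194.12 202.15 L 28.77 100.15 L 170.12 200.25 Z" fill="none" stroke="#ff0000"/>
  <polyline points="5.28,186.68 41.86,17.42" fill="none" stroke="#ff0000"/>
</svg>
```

1 u = 1 mm; y_m = 213.34 − y.

[1] `<polyline>` open polyline, #ff0000→cut S841 F1210: (17.49,63.88) → (6.86,146.14) → (40.28,21.06) → (189.57,40.00)

[2] `<rect>` rectangle, #ff0000→cut S841 F1210: (143.95,157.10) → (184.09,157.10) → (184.09,92.33) → (143.95,92.33) → (143.95,157.10) (closed)

[3] `<path>` closed polygon, #ff0000→cut S841 F1210: (216.76,94.31) → (73.49,114.30) → (203.56,117.56) → (194.12,11.19) → (28.77,113.19) → (170.12,13.09) → (216.76,94.31) (closed)

[4] `<polyline>` line segment, #ff0000→cut S841 F1210: (5.28,26.66) → (41.86,195.92)

G21
G90
G0 X17.49 Y63.88
M4 S841
G1 X6.86 Y146.14 F1210
G1 X40.28 Y21.06 F1210
G1 X189.57 Y40.00 F1210
M5
G0 X143.95 Y157.10
M4 S841
G1 X184.09 Y157.10 F1210
G1 X184.09 Y92.33 F1210
G1 X143.95 Y92.33 F1210
G1 X143.95 Y157.10 F1210
M5
G0 X216.76 Y94.31
M4 S841
G1 X73.49 Y114.30 F1210
G1 X203.56 Y117.56 F1210
G1 X194.12 Y11.19 F1210
G1 X28.77 Y113.19 F1210
G1 X170.12 Y13.09 F1210
G1 X216.76 Y94.31 F1210
M5
G0 X5.28 Y26.66
M4 S841
G1 X41.86 Y195.92 F1210
M5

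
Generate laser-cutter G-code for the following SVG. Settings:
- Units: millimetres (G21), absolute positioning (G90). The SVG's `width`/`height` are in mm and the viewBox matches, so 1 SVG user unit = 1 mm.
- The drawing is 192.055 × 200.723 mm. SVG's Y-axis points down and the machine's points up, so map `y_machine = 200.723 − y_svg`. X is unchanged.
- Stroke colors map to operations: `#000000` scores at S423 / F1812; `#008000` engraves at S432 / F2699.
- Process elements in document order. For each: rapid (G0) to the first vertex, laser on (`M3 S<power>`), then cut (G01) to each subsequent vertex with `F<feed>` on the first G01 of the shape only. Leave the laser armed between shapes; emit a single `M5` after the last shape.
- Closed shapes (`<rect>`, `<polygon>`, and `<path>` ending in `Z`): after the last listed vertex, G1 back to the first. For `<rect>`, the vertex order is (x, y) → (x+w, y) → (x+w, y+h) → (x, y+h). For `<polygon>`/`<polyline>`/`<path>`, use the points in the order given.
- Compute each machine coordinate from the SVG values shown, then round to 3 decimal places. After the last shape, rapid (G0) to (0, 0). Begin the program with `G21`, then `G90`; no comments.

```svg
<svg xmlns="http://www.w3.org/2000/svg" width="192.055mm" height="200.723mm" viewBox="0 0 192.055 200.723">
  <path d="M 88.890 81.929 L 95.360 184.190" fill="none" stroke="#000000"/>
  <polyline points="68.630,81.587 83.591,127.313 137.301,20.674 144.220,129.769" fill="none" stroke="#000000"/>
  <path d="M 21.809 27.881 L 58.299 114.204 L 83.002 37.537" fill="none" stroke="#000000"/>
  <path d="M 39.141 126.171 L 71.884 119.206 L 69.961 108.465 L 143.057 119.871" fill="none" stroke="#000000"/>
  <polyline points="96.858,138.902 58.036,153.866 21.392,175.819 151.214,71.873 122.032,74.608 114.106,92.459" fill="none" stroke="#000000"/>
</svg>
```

viewBox `0 0 192.055 200.723` with mm width/height → 1 unit = 1 mm. Flip: y_m = 200.723 − y_svg.

**Shape 1** — `<path>` line segment, stroke `#000000` → score (S423, F1812). Machine vertices: (88.890,118.794) → (95.360,16.533). Open path.

**Shape 2** — `<polyline>` open polyline, stroke `#000000` → score (S423, F1812). Machine vertices: (68.630,119.136) → (83.591,73.410) → (137.301,180.049) → (144.220,70.954). Open path.

**Shape 3** — `<path>` open polyline, stroke `#000000` → score (S423, F1812). Machine vertices: (21.809,172.842) → (58.299,86.519) → (83.002,163.186). Open path.

**Shape 4** — `<path>` open polyline, stroke `#000000` → score (S423, F1812). Machine vertices: (39.141,74.552) → (71.884,81.517) → (69.961,92.258) → (143.057,80.852). Open path.

**Shape 5** — `<polyline>` open polyline, stroke `#000000` → score (S423, F1812). Machine vertices: (96.858,61.821) → (58.036,46.857) → (21.392,24.904) → (151.214,128.850) → (122.032,126.115) → (114.106,108.264). Open path.

G21
G90
G0 X88.890 Y118.794
M3 S423
G01 X95.360 Y16.533 F1812
G0 X68.630 Y119.136
M3 S423
G01 X83.591 Y73.410 F1812
G01 X137.301 Y180.049
G01 X144.220 Y70.954
G0 X21.809 Y172.842
M3 S423
G01 X58.299 Y86.519 F1812
G01 X83.002 Y163.186
G0 X39.141 Y74.552
M3 S423
G01 X71.884 Y81.517 F1812
G01 X69.961 Y92.258
G01 X143.057 Y80.852
G0 X96.858 Y61.821
M3 S423
G01 X58.036 Y46.857 F1812
G01 X21.392 Y24.904
G01 X151.214 Y128.850
G01 X122.032 Y126.115
G01 X114.106 Y108.264
M5
G0 X0.000 Y0.000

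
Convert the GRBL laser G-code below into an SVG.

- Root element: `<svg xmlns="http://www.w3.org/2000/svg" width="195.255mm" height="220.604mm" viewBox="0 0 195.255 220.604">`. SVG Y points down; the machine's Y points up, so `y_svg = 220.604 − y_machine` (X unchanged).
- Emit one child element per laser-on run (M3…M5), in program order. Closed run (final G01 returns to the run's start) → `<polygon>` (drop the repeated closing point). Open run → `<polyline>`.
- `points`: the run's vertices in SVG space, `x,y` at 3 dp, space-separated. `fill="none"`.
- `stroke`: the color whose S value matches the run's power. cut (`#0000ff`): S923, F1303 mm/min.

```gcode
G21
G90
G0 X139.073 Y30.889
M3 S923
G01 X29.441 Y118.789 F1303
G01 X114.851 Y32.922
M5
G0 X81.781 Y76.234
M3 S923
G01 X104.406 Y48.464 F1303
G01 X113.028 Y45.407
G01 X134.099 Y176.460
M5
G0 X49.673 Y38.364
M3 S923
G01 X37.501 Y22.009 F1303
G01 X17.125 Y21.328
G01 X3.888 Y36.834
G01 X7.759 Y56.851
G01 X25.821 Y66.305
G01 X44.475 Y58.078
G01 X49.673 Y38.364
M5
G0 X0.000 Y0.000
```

<svg xmlns="http://www.w3.org/2000/svg" width="195.255mm" height="220.604mm" viewBox="0 0 195.255 220.604">
  <polyline points="139.073,189.715 29.441,101.815 114.851,187.682" fill="none" stroke="#0000ff"/>
  <polyline points="81.781,144.370 104.406,172.140 113.028,175.197 134.099,44.144" fill="none" stroke="#0000ff"/>
  <polygon points="49.673,182.240 37.501,198.595 17.125,199.276 3.888,183.770 7.759,163.753 25.821,154.299 44.475,162.526" fill="none" stroke="#0000ff"/>
</svg>

Each laser-on run becomes one SVG element. Flip Y back into SVG space with y_svg = 220.604 − y_machine. Every run uses S923, so all elements get stroke `#0000ff` (cut).

Run 1: The run is open, so emit a `<polyline>` with points (Y-flipped): 139.073,189.715 29.441,101.815 114.851,187.682.

Run 2: The run is open, so emit a `<polyline>` with points (Y-flipped): 81.781,144.370 104.406,172.140 113.028,175.197 134.099,44.144.

Run 3: The run returns to its start, so emit a `<polygon>` with points (Y-flipped): 49.673,182.240 37.501,198.595 17.125,199.276 3.888,183.770 7.759,163.753 25.821,154.299 44.475,162.526.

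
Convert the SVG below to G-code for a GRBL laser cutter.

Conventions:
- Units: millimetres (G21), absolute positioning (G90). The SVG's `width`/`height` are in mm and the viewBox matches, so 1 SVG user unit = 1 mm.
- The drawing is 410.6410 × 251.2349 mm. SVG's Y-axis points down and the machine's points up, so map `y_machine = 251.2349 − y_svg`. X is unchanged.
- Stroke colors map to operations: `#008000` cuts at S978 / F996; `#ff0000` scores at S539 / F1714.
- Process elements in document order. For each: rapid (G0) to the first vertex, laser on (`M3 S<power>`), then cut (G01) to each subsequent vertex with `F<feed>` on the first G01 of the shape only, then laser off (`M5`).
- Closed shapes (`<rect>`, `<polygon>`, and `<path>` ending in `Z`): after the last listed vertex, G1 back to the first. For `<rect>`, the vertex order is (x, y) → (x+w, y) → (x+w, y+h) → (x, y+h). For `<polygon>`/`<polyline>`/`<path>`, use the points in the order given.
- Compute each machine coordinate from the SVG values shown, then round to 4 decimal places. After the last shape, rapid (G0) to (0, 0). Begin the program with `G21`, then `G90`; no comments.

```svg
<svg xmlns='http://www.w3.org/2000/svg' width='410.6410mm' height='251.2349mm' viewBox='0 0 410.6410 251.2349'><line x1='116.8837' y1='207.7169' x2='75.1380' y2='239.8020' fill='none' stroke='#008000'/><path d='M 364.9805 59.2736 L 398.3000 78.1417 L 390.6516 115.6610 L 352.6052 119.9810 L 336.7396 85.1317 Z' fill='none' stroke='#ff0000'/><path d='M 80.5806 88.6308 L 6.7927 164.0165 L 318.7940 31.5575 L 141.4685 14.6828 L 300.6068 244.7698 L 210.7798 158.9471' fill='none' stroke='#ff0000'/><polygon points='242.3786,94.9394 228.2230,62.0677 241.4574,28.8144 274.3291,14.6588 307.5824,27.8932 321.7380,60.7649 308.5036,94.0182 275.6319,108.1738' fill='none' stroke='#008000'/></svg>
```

viewBox `0 0 410.6410 251.2349` with mm width/height → 1 unit = 1 mm. Flip: y_m = 251.2349 − y_svg.

**Shape 1** — `<line>` line segment, stroke `#008000` → cut (S978, F996). Machine vertices: (116.8837,43.5180) → (75.1380,11.4329). Open path.

**Shape 2** — `<path>` regular polygon, stroke `#ff0000` → score (S539, F1714). Machine vertices: (364.9805,191.9613) → (398.3000,173.0932) → (390.6516,135.5739) → (352.6052,131.2539) → (336.7396,166.1032) → (364.9805,191.9613). Closed: final G1 returns to the first vertex.

**Shape 3** — `<path>` open polyline, stroke `#ff0000` → score (S539, F1714). Machine vertices: (80.5806,162.6041) → (6.7927,87.2184) → (318.7940,219.6774) → (141.4685,236.5521) → (300.6068,6.4651) → (210.7798,92.2878). Open path.

**Shape 4** — `<polygon>` regular polygon, stroke `#008000` → cut (S978, F996). Machine vertices: (242.3786,156.2955) → (228.2230,189.1672) → (241.4574,222.4205) → (274.3291,236.5761) → (307.5824,223.3417) → (321.7380,190.4700) → (308.5036,157.2167) → (275.6319,143.0611) → (242.3786,156.2955). Closed: final G1 returns to the first vertex.

G21
G90
G0 X116.8837 Y43.5180
M3 S978
G01 X75.1380 Y11.4329 F996
M5
G0 X364.9805 Y191.9613
M3 S539
G01 X398.3000 Y173.0932 F1714
G01 X390.6516 Y135.5739
G01 X352.6052 Y131.2539
G01 X336.7396 Y166.1032
G01 X364.9805 Y191.9613
M5
G0 X80.5806 Y162.6041
M3 S539
G01 X6.7927 Y87.2184 F1714
G01 X318.7940 Y219.6774
G01 X141.4685 Y236.5521
G01 X300.6068 Y6.4651
G01 X210.7798 Y92.2878
M5
G0 X242.3786 Y156.2955
M3 S978
G01 X228.2230 Y189.1672 F996
G01 X241.4574 Y222.4205
G01 X274.3291 Y236.5761
G01 X307.5824 Y223.3417
G01 X321.7380 Y190.4700
G01 X308.5036 Y157.2167
G01 X275.6319 Y143.0611
G01 X242.3786 Y156.2955
M5
G0 X0.0000 Y0.0000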